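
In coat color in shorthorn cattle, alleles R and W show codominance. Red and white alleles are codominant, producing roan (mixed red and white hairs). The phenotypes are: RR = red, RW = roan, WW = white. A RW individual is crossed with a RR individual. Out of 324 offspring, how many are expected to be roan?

Punnett square for RW × RR:
Offspring genotypes: 2 RR, 2 RW
Phenotype counts: 2 red, 2 roan
roan: 2 out of 4 → fraction 1/2
Expected count = 1/2 × 324 = 162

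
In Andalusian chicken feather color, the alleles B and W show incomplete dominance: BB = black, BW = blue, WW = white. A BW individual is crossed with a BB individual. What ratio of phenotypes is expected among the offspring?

Punnett square for BW × BB:
Offspring genotypes: 2 BB, 2 BW
Phenotype counts: 2 black, 2 blue
Ratio: 1 black : 1 blue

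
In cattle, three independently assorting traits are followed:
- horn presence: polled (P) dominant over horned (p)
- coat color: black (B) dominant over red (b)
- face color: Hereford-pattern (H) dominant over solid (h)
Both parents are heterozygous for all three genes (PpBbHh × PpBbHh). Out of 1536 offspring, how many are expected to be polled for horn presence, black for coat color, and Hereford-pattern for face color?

Trihybrid cross: PpBbHh × PpBbHh
Each trait segregates independently with a 3:1 phenotypic ratio, so each gene contributes 3/4 (dominant) or 1/4 (recessive).
Target: polled (horn presence), black (coat color), Hereford-pattern (face color)
Probability = product of independent per-trait probabilities
= 3/4 × 3/4 × 3/4 = 27/64
Expected count = 27/64 × 1536 = 648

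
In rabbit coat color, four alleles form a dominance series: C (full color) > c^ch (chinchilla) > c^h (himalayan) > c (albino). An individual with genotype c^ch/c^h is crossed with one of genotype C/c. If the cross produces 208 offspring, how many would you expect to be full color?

Cross: c^ch/c^h × C/c
Allele dominance: C > c^ch > c^h > c
Offspring genotypes: 1 C/c^ch, 1 c^ch/c, 1 C/c^h, 1 c^h/c
Phenotype counts: 2 full color, 1 chinchilla, 1 himalayan
full color: 2 out of 4 → fraction 1/2
Expected count = 1/2 × 208 = 104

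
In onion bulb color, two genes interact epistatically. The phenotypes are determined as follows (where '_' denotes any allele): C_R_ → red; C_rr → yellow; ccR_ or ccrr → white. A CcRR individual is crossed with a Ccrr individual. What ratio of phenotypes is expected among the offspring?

Cross: CcRR × Ccrr — consider each gene separately:
C gene: Cc × Cc → 1 CC, 2 Cc, 1 cc → 3 C_ : 1 cc (out of 4)
R gene: RR × rr → 4 Rr → 4 R_ (out of 4)
Genotype classes (out of 4 × 4 = 16): C_R_ = 3×4 = 12; ccR_ = 1×4 = 4
Apply the phenotype rules: C_R_ (12) → red; ccR_ (4) → white
Phenotype counts (out of 16): 12 red, 4 white
Ratio: 3 red : 1 white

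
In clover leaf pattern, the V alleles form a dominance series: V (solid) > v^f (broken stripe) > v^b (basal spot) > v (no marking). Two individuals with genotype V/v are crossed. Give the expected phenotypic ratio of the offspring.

Cross: V/v × V/v
Allele dominance: V > v^f > v^b > v
Offspring genotypes: 1 V/V, 2 V/v, 1 v/v
Phenotype counts: 3 solid, 1 unmarked
Ratio: 3 solid : 1 unmarked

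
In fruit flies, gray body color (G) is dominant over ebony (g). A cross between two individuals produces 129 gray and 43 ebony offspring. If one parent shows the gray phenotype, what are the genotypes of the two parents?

Observed offspring: 129 gray, 43 ebony
The observed ratio simplifies to 3:1. Ebony (gg) offspring appear, so each parent must contribute one g allele. The parent stated to show gray carries G, so it is Gg. The other parent is then either Gg or gg: Gg × gg would give a 1:1 split, whereas Gg × Gg gives 3:1 — matching the data. So both parents are heterozygous (Gg × Gg).
Parent genotypes: Gg × Gg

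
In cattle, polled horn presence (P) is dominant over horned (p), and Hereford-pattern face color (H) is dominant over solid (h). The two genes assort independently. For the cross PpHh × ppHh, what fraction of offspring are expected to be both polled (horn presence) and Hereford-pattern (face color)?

Dihybrid cross PpHh × ppHh — consider each gene separately:
horn presence: Pp × pp → 2 Pp, 2 pp → 2 P_ : 2 pp (out of 4)
face color: Hh × Hh → 1 HH, 2 Hh, 1 hh → 3 H_ : 1 hh (out of 4)
Looking for: polled (P_) and Hereford-pattern (H_)
P(polled) = 2/4, P(Hereford-pattern) = 3/4
P(both) = 2/4 × 3/4 = 6/16 = 3/8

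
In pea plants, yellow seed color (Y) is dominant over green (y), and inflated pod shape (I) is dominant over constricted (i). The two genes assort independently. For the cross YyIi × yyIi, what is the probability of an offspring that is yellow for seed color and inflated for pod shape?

Dihybrid cross YyIi × yyIi — consider each gene separately:
seed color: Yy × yy → 2 Yy, 2 yy → 2 Y_ : 2 yy (out of 4)
pod shape: Ii × Ii → 1 II, 2 Ii, 1 ii → 3 I_ : 1 ii (out of 4)
Looking for: yellow (Y_) and inflated (I_)
P(yellow) = 2/4, P(inflated) = 3/4
P(both) = 2/4 × 3/4 = 6/16 = 3/8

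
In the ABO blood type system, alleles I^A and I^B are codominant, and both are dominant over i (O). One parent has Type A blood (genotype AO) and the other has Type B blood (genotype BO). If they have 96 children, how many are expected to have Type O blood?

Cross: AO × BO
Possible offspring genotypes: 1 AB, 1 AO, 1 BO, 1 OO
Blood type counts: 1 Type AB, 1 Type A, 1 Type B, 1 Type O
Probability of Type O: 1/4
Expected count = 1/4 × 96 = 24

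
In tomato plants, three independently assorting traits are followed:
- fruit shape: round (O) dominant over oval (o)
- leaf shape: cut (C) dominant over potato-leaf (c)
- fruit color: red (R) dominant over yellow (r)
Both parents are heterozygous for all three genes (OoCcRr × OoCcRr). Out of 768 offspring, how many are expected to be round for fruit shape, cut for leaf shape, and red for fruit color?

Trihybrid cross: OoCcRr × OoCcRr
Each trait segregates independently with a 3:1 phenotypic ratio, so each gene contributes 3/4 (dominant) or 1/4 (recessive).
Target: round (fruit shape), cut (leaf shape), red (fruit color)
Probability = product of independent per-trait probabilities
= 3/4 × 3/4 × 3/4 = 27/64
Expected count = 27/64 × 768 = 324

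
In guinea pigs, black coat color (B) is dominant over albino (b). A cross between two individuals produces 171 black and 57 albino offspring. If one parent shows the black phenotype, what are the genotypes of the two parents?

Observed offspring: 171 black, 57 albino
The observed ratio simplifies to 3:1. Albino (bb) offspring appear, so each parent must contribute one b allele. The parent stated to show black carries B, so it is Bb. The other parent is then either Bb or bb: Bb × bb would give a 1:1 split, whereas Bb × Bb gives 3:1 — matching the data. So both parents are heterozygous (Bb × Bb).
Parent genotypes: Bb × Bb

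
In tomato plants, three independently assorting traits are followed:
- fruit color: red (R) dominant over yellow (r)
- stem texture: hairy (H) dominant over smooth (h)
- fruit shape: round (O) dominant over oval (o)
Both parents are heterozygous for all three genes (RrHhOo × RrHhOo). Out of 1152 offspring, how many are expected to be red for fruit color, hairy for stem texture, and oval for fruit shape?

Trihybrid cross: RrHhOo × RrHhOo
Each trait segregates independently with a 3:1 phenotypic ratio, so each gene contributes 3/4 (dominant) or 1/4 (recessive).
Target: red (fruit color), hairy (stem texture), oval (fruit shape)
Probability = product of independent per-trait probabilities
= 3/4 × 3/4 × 1/4 = 9/64
Expected count = 9/64 × 1152 = 162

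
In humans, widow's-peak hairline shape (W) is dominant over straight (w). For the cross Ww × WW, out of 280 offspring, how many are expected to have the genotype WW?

Punnett square for Ww × WW:
Offspring genotypes: 2 WW, 2 Ww
Total offspring: 4
Count with target: 2
Probability: 2/4 = 1/2
Expected count = 1/2 × 280 = 140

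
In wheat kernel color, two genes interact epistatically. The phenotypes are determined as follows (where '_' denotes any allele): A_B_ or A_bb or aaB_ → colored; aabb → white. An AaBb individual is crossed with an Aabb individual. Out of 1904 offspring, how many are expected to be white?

Cross: AaBb × Aabb — consider each gene separately:
A gene: Aa × Aa → 1 AA, 2 Aa, 1 aa → 3 A_ : 1 aa (out of 4)
B gene: Bb × bb → 2 Bb, 2 bb → 2 B_ : 2 bb (out of 4)
Genotype classes (out of 4 × 4 = 16): A_B_ = 3×2 = 6; A_bb = 3×2 = 6; aaB_ = 1×2 = 2; aabb = 1×2 = 2
Apply the phenotype rules: A_B_ (6) + A_bb (6) + aaB_ (2) → colored; aabb (2) → white
Phenotype counts (out of 16): 14 colored, 2 white
white: 2 out of 16 → fraction 1/8
Expected count = 1/8 × 1904 = 238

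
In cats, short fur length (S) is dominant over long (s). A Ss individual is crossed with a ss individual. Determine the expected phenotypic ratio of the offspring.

Punnett square for Ss × ss:
Offspring genotypes: 2 Ss, 2 ss
short: 2, long: 2
Ratio: 1:1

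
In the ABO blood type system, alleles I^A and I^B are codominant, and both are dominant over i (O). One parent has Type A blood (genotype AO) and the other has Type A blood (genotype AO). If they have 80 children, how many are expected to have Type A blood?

Cross: AO × AO
Possible offspring genotypes: 1 AA, 2 AO, 1 OO
Blood type counts: 3 Type A, 1 Type O
Probability of Type A: 3/4
Expected count = 3/4 × 80 = 60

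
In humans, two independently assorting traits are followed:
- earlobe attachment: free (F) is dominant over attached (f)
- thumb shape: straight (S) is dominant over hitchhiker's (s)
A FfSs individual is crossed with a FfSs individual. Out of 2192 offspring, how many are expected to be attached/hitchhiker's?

Dihybrid cross FfSs × FfSs — consider each gene separately:
earlobe attachment: Ff × Ff → 1 FF, 2 Ff, 1 ff → 3 F_ : 1 ff (out of 4)
thumb shape: Ss × Ss → 1 SS, 2 Ss, 1 ss → 3 S_ : 1 ss (out of 4)
Combine (counts out of 4 × 4 = 16): free/straight (F_S_) = 3×3 = 9; free/hitchhiker's (F_ss) = 3×1 = 3; attached/straight (ffS_) = 1×3 = 3; attached/hitchhiker's (ffss) = 1×1 = 1
Phenotype counts (out of 16): 9 free/straight, 3 free/hitchhiker's, 3 attached/straight, 1 attached/hitchhiker's
attached/hitchhiker's: 1 out of 16 → fraction 1/16
Expected count = 1/16 × 2192 = 137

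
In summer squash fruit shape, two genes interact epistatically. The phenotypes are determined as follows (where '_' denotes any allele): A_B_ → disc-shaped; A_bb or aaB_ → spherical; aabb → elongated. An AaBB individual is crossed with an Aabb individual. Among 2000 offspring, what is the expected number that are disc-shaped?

Cross: AaBB × Aabb — consider each gene separately:
A gene: Aa × Aa → 1 AA, 2 Aa, 1 aa → 3 A_ : 1 aa (out of 4)
B gene: BB × bb → 4 Bb → 4 B_ (out of 4)
Genotype classes (out of 4 × 4 = 16): A_B_ = 3×4 = 12; aaB_ = 1×4 = 4
Apply the phenotype rules: A_B_ (12) → disc-shaped; aaB_ (4) → spherical
Phenotype counts (out of 16): 12 disc-shaped, 4 spherical
disc-shaped: 12 out of 16 → fraction 3/4
Expected count = 3/4 × 2000 = 1500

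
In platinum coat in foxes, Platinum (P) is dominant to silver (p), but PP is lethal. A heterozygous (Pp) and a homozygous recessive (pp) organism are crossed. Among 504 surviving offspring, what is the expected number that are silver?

Cross: Pp × pp
Punnett square offspring (before lethality): 2 Pp, 2 pp
No PP offspring are produced in this cross.
silver: 2 out of 4 → fraction 1/2
Expected count = 1/2 × 504 = 252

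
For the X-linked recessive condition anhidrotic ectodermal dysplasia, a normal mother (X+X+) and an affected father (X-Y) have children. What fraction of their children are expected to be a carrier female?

Cross: X+X+ × X-Y
Offspring: 2 X+X-, 2 X+Y
Probability of a carrier female: 2/4 = 1/2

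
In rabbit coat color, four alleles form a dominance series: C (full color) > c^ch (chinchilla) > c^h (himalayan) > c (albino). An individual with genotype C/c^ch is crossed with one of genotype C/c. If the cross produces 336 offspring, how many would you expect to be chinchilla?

Cross: C/c^ch × C/c
Allele dominance: C > c^ch > c^h > c
Offspring genotypes: 1 C/C, 1 C/c, 1 C/c^ch, 1 c^ch/c
Phenotype counts: 3 full color, 1 chinchilla
chinchilla: 1 out of 4 → fraction 1/4
Expected count = 1/4 × 336 = 84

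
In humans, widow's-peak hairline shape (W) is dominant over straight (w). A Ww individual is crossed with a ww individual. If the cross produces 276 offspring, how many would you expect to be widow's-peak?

Punnett square for Ww × ww:
Offspring genotypes: 2 Ww, 2 ww
widow's-peak: 2, straight: 2
widow's-peak: 2 out of 4 → fraction 1/2
Expected count = 1/2 × 276 = 138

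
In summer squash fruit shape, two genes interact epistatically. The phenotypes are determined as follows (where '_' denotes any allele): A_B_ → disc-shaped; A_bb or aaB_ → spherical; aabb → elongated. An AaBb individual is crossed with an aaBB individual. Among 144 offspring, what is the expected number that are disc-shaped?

Cross: AaBb × aaBB — consider each gene separately:
A gene: Aa × aa → 2 Aa, 2 aa → 2 A_ : 2 aa (out of 4)
B gene: Bb × BB → 2 BB, 2 Bb → 4 B_ (out of 4)
Genotype classes (out of 4 × 4 = 16): A_B_ = 2×4 = 8; aaB_ = 2×4 = 8
Apply the phenotype rules: A_B_ (8) → disc-shaped; aaB_ (8) → spherical
Phenotype counts (out of 16): 8 disc-shaped, 8 spherical
disc-shaped: 8 out of 16 → fraction 1/2
Expected count = 1/2 × 144 = 72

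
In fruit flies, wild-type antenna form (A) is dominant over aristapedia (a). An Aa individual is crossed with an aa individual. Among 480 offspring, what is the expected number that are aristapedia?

Punnett square for Aa × aa:
Offspring genotypes: 2 Aa, 2 aa
wild-type: 2, aristapedia: 2
aristapedia: 2 out of 4 → fraction 1/2
Expected count = 1/2 × 480 = 240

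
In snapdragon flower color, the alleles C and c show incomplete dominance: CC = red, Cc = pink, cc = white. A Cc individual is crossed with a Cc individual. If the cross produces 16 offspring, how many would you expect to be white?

Punnett square for Cc × Cc:
Offspring genotypes: 1 CC, 2 Cc, 1 cc
Phenotype counts: 1 red, 2 pink, 1 white
white: 1 out of 4 → fraction 1/4
Expected count = 1/4 × 16 = 4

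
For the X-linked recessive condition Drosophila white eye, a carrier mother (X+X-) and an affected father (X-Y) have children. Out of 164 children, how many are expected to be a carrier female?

Cross: X+X- × X-Y
Offspring: 1 X+X-, 1 X+Y, 1 X-X-, 1 X-Y
Probability of a carrier female: 1/4
Expected count = 1/4 × 164 = 41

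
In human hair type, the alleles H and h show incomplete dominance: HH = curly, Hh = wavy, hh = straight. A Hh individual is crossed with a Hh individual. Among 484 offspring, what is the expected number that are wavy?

Punnett square for Hh × Hh:
Offspring genotypes: 1 HH, 2 Hh, 1 hh
Phenotype counts: 1 curly, 2 wavy, 1 straight
wavy: 2 out of 4 → fraction 1/2
Expected count = 1/2 × 484 = 242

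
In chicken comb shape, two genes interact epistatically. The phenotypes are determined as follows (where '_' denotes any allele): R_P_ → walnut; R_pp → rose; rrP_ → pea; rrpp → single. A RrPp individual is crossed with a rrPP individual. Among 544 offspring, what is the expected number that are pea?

Cross: RrPp × rrPP — consider each gene separately:
R gene: Rr × rr → 2 Rr, 2 rr → 2 R_ : 2 rr (out of 4)
P gene: Pp × PP → 2 PP, 2 Pp → 4 P_ (out of 4)
Genotype classes (out of 4 × 4 = 16): R_P_ = 2×4 = 8; rrP_ = 2×4 = 8
Apply the phenotype rules: R_P_ (8) → walnut; rrP_ (8) → pea
Phenotype counts (out of 16): 8 walnut, 8 pea
pea: 8 out of 16 → fraction 1/2
Expected count = 1/2 × 544 = 272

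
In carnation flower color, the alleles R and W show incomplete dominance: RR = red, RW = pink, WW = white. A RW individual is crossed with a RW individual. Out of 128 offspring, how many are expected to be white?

Punnett square for RW × RW:
Offspring genotypes: 1 RR, 2 RW, 1 WW
Phenotype counts: 1 red, 2 pink, 1 white
white: 1 out of 4 → fraction 1/4
Expected count = 1/4 × 128 = 32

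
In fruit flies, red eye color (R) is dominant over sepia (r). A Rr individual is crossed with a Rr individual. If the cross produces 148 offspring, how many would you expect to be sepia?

Punnett square for Rr × Rr:
Offspring genotypes: 1 RR, 2 Rr, 1 rr
red: 3, sepia: 1
sepia: 1 out of 4 → fraction 1/4
Expected count = 1/4 × 148 = 37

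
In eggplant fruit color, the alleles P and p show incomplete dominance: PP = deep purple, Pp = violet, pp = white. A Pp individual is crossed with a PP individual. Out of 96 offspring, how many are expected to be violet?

Punnett square for Pp × PP:
Offspring genotypes: 2 PP, 2 Pp
Phenotype counts: 2 deep purple, 2 violet
violet: 2 out of 4 → fraction 1/2
Expected count = 1/2 × 96 = 48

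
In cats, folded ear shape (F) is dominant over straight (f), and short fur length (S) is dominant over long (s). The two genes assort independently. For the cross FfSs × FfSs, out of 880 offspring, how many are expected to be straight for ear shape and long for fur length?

Dihybrid cross FfSs × FfSs — consider each gene separately:
ear shape: Ff × Ff → 1 FF, 2 Ff, 1 ff → 3 F_ : 1 ff (out of 4)
fur length: Ss × Ss → 1 SS, 2 Ss, 1 ss → 3 S_ : 1 ss (out of 4)
Looking for: straight (ff) and long (ss)
P(straight) = 1/4, P(long) = 1/4
P(both) = 1/4 × 1/4 = 1/16
Expected count = 1/16 × 880 = 55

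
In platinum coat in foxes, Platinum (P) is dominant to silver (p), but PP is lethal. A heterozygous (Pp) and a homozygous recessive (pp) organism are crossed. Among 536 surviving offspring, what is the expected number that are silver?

Cross: Pp × pp
Punnett square offspring (before lethality): 2 Pp, 2 pp
No PP offspring are produced in this cross.
silver: 2 out of 4 → fraction 1/2
Expected count = 1/2 × 536 = 268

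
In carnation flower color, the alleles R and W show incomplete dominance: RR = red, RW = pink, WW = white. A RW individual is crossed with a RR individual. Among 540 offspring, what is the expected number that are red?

Punnett square for RW × RR:
Offspring genotypes: 2 RR, 2 RW
Phenotype counts: 2 red, 2 pink
red: 2 out of 4 → fraction 1/2
Expected count = 1/2 × 540 = 270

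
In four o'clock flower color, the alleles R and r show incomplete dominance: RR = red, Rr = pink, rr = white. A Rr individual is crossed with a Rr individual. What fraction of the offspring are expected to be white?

Punnett square for Rr × Rr:
Offspring genotypes: 1 RR, 2 Rr, 1 rr
Phenotype counts: 1 red, 2 pink, 1 white
white: 1 out of 4
Probability: 1/4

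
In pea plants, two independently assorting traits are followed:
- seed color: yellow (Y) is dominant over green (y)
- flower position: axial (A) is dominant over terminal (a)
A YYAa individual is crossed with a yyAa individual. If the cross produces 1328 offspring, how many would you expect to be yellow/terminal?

Dihybrid cross YYAa × yyAa — consider each gene separately:
seed color: YY × yy → 4 Yy → 4 Y_ (out of 4)
flower position: Aa × Aa → 1 AA, 2 Aa, 1 aa → 3 A_ : 1 aa (out of 4)
Combine (counts out of 4 × 4 = 16): yellow/axial (Y_A_) = 4×3 = 12; yellow/terminal (Y_aa) = 4×1 = 4
Phenotype counts (out of 16): 12 yellow/axial, 4 yellow/terminal
yellow/terminal: 4 out of 16 → fraction 1/4
Expected count = 1/4 × 1328 = 332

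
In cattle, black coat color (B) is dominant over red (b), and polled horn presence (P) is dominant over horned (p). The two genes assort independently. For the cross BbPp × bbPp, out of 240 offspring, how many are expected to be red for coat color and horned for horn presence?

Dihybrid cross BbPp × bbPp — consider each gene separately:
coat color: Bb × bb → 2 Bb, 2 bb → 2 B_ : 2 bb (out of 4)
horn presence: Pp × Pp → 1 PP, 2 Pp, 1 pp → 3 P_ : 1 pp (out of 4)
Looking for: red (bb) and horned (pp)
P(red) = 2/4, P(horned) = 1/4
P(both) = 2/4 × 1/4 = 2/16 = 1/8
Expected count = 1/8 × 240 = 30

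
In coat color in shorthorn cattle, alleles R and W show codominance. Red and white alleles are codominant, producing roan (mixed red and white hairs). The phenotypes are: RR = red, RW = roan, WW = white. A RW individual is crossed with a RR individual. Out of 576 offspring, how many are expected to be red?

Punnett square for RW × RR:
Offspring genotypes: 2 RR, 2 RW
Phenotype counts: 2 red, 2 roan
red: 2 out of 4 → fraction 1/2
Expected count = 1/2 × 576 = 288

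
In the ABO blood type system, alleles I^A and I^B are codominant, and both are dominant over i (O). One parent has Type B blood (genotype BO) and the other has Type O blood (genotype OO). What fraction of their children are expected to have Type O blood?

Cross: BO × OO
Possible offspring genotypes: 2 BO, 2 OO
Blood type counts: 2 Type B, 2 Type O
Probability of Type O: 2/4 = 1/2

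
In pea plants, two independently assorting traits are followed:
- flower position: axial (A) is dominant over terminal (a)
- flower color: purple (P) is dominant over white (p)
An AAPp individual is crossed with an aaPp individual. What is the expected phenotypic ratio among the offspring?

Dihybrid cross AAPp × aaPp — consider each gene separately:
flower position: AA × aa → 4 Aa → 4 A_ (out of 4)
flower color: Pp × Pp → 1 PP, 2 Pp, 1 pp → 3 P_ : 1 pp (out of 4)
Combine (counts out of 4 × 4 = 16): axial/purple (A_P_) = 4×3 = 12; axial/white (A_pp) = 4×1 = 4
Phenotype counts (out of 16): 12 axial/purple, 4 axial/white
Ratio: 3 axial/purple : 1 axial/white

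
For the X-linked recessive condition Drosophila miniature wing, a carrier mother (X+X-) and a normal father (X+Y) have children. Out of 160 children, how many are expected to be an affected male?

Cross: X+X- × X+Y
Offspring: 1 X+X+, 1 X+Y, 1 X+X-, 1 X-Y
Probability of an affected male: 1/4
Expected count = 1/4 × 160 = 40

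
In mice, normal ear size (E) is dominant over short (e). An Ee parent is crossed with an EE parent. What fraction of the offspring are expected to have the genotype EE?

Punnett square for Ee × EE:
Offspring genotypes: 2 EE, 2 Ee
Total offspring: 4
Count with target: 2
Probability: 2/4 = 1/2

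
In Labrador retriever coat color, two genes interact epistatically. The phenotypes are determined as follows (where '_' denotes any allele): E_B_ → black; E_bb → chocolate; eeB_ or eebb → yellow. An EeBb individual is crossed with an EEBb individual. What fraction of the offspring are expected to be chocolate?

Cross: EeBb × EEBb — consider each gene separately:
E gene: Ee × EE → 2 EE, 2 Ee → 4 E_ (out of 4)
B gene: Bb × Bb → 1 BB, 2 Bb, 1 bb → 3 B_ : 1 bb (out of 4)
Genotype classes (out of 4 × 4 = 16): E_B_ = 4×3 = 12; E_bb = 4×1 = 4
Apply the phenotype rules: E_B_ (12) → black; E_bb (4) → chocolate
Phenotype counts (out of 16): 12 black, 4 chocolate
chocolate: 4 out of 16
Probability: 4/16 = 1/4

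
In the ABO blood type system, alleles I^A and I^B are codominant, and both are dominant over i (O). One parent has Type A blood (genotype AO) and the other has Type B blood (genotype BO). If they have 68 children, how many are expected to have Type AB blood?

Cross: AO × BO
Possible offspring genotypes: 1 AB, 1 AO, 1 BO, 1 OO
Blood type counts: 1 Type AB, 1 Type A, 1 Type B, 1 Type O
Probability of Type AB: 1/4
Expected count = 1/4 × 68 = 17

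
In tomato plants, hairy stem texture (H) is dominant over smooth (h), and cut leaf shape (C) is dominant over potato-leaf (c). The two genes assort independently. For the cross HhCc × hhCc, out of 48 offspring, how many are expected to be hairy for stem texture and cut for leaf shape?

Dihybrid cross HhCc × hhCc — consider each gene separately:
stem texture: Hh × hh → 2 Hh, 2 hh → 2 H_ : 2 hh (out of 4)
leaf shape: Cc × Cc → 1 CC, 2 Cc, 1 cc → 3 C_ : 1 cc (out of 4)
Looking for: hairy (H_) and cut (C_)
P(hairy) = 2/4, P(cut) = 3/4
P(both) = 2/4 × 3/4 = 6/16 = 3/8
Expected count = 3/8 × 48 = 18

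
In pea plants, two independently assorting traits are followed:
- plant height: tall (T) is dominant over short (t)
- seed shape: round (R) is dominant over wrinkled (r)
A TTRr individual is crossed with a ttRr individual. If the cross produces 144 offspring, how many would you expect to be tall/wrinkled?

Dihybrid cross TTRr × ttRr — consider each gene separately:
plant height: TT × tt → 4 Tt → 4 T_ (out of 4)
seed shape: Rr × Rr → 1 RR, 2 Rr, 1 rr → 3 R_ : 1 rr (out of 4)
Combine (counts out of 4 × 4 = 16): tall/round (T_R_) = 4×3 = 12; tall/wrinkled (T_rr) = 4×1 = 4
Phenotype counts (out of 16): 12 tall/round, 4 tall/wrinkled
tall/wrinkled: 4 out of 16 → fraction 1/4
Expected count = 1/4 × 144 = 36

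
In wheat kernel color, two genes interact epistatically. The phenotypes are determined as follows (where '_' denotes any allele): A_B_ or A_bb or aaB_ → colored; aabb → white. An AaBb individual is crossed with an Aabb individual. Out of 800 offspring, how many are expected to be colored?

Cross: AaBb × Aabb — consider each gene separately:
A gene: Aa × Aa → 1 AA, 2 Aa, 1 aa → 3 A_ : 1 aa (out of 4)
B gene: Bb × bb → 2 Bb, 2 bb → 2 B_ : 2 bb (out of 4)
Genotype classes (out of 4 × 4 = 16): A_B_ = 3×2 = 6; A_bb = 3×2 = 6; aaB_ = 1×2 = 2; aabb = 1×2 = 2
Apply the phenotype rules: A_B_ (6) + A_bb (6) + aaB_ (2) → colored; aabb (2) → white
Phenotype counts (out of 16): 14 colored, 2 white
colored: 14 out of 16 → fraction 7/8
Expected count = 7/8 × 800 = 700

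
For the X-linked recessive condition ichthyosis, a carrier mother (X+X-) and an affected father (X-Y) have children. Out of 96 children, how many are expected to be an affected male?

Cross: X+X- × X-Y
Offspring: 1 X+X-, 1 X+Y, 1 X-X-, 1 X-Y
Probability of an affected male: 1/4
Expected count = 1/4 × 96 = 24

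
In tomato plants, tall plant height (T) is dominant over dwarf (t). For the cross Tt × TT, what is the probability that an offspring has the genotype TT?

Punnett square for Tt × TT:
Offspring genotypes: 2 TT, 2 Tt
Total offspring: 4
Count with target: 2
Probability: 2/4 = 1/2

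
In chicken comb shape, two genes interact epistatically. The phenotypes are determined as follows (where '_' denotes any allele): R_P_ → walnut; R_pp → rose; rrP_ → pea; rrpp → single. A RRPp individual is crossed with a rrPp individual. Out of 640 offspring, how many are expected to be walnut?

Cross: RRPp × rrPp — consider each gene separately:
R gene: RR × rr → 4 Rr → 4 R_ (out of 4)
P gene: Pp × Pp → 1 PP, 2 Pp, 1 pp → 3 P_ : 1 pp (out of 4)
Genotype classes (out of 4 × 4 = 16): R_P_ = 4×3 = 12; R_pp = 4×1 = 4
Apply the phenotype rules: R_P_ (12) → walnut; R_pp (4) → rose
Phenotype counts (out of 16): 12 walnut, 4 rose
walnut: 12 out of 16 → fraction 3/4
Expected count = 3/4 × 640 = 480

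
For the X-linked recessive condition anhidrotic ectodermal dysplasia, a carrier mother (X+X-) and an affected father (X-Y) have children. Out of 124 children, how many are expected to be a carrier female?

Cross: X+X- × X-Y
Offspring: 1 X+X-, 1 X+Y, 1 X-X-, 1 X-Y
Probability of a carrier female: 1/4
Expected count = 1/4 × 124 = 31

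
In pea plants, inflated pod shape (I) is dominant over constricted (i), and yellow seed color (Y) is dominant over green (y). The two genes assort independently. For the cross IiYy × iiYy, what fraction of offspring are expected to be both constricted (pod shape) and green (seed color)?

Dihybrid cross IiYy × iiYy — consider each gene separately:
pod shape: Ii × ii → 2 Ii, 2 ii → 2 I_ : 2 ii (out of 4)
seed color: Yy × Yy → 1 YY, 2 Yy, 1 yy → 3 Y_ : 1 yy (out of 4)
Looking for: constricted (ii) and green (yy)
P(constricted) = 2/4, P(green) = 1/4
P(both) = 2/4 × 1/4 = 2/16 = 1/8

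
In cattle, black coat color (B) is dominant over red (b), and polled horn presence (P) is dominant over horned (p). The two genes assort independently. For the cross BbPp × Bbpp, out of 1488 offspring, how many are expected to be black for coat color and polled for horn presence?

Dihybrid cross BbPp × Bbpp — consider each gene separately:
coat color: Bb × Bb → 1 BB, 2 Bb, 1 bb → 3 B_ : 1 bb (out of 4)
horn presence: Pp × pp → 2 Pp, 2 pp → 2 P_ : 2 pp (out of 4)
Looking for: black (B_) and polled (P_)
P(black) = 3/4, P(polled) = 2/4
P(both) = 3/4 × 2/4 = 6/16 = 3/8
Expected count = 3/8 × 1488 = 558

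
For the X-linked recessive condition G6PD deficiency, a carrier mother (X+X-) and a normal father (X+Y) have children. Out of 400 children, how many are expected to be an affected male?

Cross: X+X- × X+Y
Offspring: 1 X+X+, 1 X+Y, 1 X+X-, 1 X-Y
Probability of an affected male: 1/4
Expected count = 1/4 × 400 = 100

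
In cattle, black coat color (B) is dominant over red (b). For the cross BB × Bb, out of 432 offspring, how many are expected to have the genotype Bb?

Punnett square for BB × Bb:
Offspring genotypes: 2 BB, 2 Bb
Total offspring: 4
Count with target: 2
Probability: 2/4 = 1/2
Expected count = 1/2 × 432 = 216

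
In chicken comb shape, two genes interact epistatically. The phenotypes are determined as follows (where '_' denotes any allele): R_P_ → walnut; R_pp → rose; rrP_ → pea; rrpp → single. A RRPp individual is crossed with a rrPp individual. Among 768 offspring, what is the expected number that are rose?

Cross: RRPp × rrPp — consider each gene separately:
R gene: RR × rr → 4 Rr → 4 R_ (out of 4)
P gene: Pp × Pp → 1 PP, 2 Pp, 1 pp → 3 P_ : 1 pp (out of 4)
Genotype classes (out of 4 × 4 = 16): R_P_ = 4×3 = 12; R_pp = 4×1 = 4
Apply the phenotype rules: R_P_ (12) → walnut; R_pp (4) → rose
Phenotype counts (out of 16): 12 walnut, 4 rose
rose: 4 out of 16 → fraction 1/4
Expected count = 1/4 × 768 = 192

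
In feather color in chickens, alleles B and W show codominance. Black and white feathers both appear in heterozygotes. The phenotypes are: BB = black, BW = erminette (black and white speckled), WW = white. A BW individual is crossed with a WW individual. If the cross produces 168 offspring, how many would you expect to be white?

Punnett square for BW × WW:
Offspring genotypes: 2 BW, 2 WW
Phenotype counts: 2 erminette (black and white speckled), 2 white
white: 2 out of 4 → fraction 1/2
Expected count = 1/2 × 168 = 84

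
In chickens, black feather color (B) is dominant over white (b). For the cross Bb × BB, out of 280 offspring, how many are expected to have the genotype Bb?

Punnett square for Bb × BB:
Offspring genotypes: 2 BB, 2 Bb
Total offspring: 4
Count with target: 2
Probability: 2/4 = 1/2
Expected count = 1/2 × 280 = 140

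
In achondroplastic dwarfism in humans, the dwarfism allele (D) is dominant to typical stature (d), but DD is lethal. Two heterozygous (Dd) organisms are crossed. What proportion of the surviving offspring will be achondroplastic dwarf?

Cross: Dd × Dd
Punnett square offspring (before lethality): 1 DD, 2 Dd, 1 dd
The DD genotype is lethal (embryos die); surviving offspring: 2 Dd, 1 dd
achondroplastic dwarf: 2 out of 3
Probability: 2/3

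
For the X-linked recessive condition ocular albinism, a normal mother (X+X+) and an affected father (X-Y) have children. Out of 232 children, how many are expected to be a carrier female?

Cross: X+X+ × X-Y
Offspring: 2 X+X-, 2 X+Y
Probability of a carrier female: 2/4 = 1/2
Expected count = 1/2 × 232 = 116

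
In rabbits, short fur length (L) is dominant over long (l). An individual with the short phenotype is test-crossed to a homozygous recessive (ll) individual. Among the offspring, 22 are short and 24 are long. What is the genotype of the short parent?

Test cross: ? × ll
Offspring: 22 short, 24 long — approximately 1:1.
A 1:1 ratio in a test cross indicates the unknown parent is heterozygous (Ll).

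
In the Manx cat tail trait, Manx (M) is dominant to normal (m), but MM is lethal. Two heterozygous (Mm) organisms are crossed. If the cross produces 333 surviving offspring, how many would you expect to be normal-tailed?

Cross: Mm × Mm
Punnett square offspring (before lethality): 1 MM, 2 Mm, 1 mm
The MM genotype is lethal (embryos die); surviving offspring: 2 Mm, 1 mm
normal-tailed: 1 out of 3 → fraction 1/3
Expected count = 1/3 × 333 = 111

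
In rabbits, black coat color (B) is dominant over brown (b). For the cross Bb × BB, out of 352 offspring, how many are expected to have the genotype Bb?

Punnett square for Bb × BB:
Offspring genotypes: 2 BB, 2 Bb
Total offspring: 4
Count with target: 2
Probability: 2/4 = 1/2
Expected count = 1/2 × 352 = 176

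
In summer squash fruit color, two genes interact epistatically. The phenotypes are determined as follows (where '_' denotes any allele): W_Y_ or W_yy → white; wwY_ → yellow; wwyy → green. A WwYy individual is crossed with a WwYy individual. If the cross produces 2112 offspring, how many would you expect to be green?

Cross: WwYy × WwYy — consider each gene separately:
W gene: Ww × Ww → 1 WW, 2 Ww, 1 ww → 3 W_ : 1 ww (out of 4)
Y gene: Yy × Yy → 1 YY, 2 Yy, 1 yy → 3 Y_ : 1 yy (out of 4)
Genotype classes (out of 4 × 4 = 16): W_Y_ = 3×3 = 9; W_yy = 3×1 = 3; wwY_ = 1×3 = 3; wwyy = 1×1 = 1
Apply the phenotype rules: W_Y_ (9) + W_yy (3) → white; wwY_ (3) → yellow; wwyy (1) → green
Phenotype counts (out of 16): 12 white, 3 yellow, 1 green
green: 1 out of 16 → fraction 1/16
Expected count = 1/16 × 2112 = 132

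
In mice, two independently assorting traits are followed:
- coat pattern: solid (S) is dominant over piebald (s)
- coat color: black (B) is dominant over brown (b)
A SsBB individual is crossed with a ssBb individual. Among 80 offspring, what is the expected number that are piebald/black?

Dihybrid cross SsBB × ssBb — consider each gene separately:
coat pattern: Ss × ss → 2 Ss, 2 ss → 2 S_ : 2 ss (out of 4)
coat color: BB × Bb → 2 BB, 2 Bb → 4 B_ (out of 4)
Combine (counts out of 4 × 4 = 16): solid/black (S_B_) = 2×4 = 8; piebald/black (ssB_) = 2×4 = 8
Phenotype counts (out of 16): 8 solid/black, 8 piebald/black
piebald/black: 8 out of 16 → fraction 1/2
Expected count = 1/2 × 80 = 40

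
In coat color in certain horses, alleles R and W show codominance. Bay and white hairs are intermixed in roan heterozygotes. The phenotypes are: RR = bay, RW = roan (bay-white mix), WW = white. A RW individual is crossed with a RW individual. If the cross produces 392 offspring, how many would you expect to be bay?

Punnett square for RW × RW:
Offspring genotypes: 1 RR, 2 RW, 1 WW
Phenotype counts: 1 bay, 2 roan (bay-white mix), 1 white
bay: 1 out of 4 → fraction 1/4
Expected count = 1/4 × 392 = 98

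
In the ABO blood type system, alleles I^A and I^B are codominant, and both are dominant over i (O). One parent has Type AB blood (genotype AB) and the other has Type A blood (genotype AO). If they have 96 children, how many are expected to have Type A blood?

Cross: AB × AO
Possible offspring genotypes: 1 AA, 1 AO, 1 AB, 1 BO
Blood type counts: 2 Type A, 1 Type AB, 1 Type B
Probability of Type A: 2/4 = 1/2
Expected count = 1/2 × 96 = 48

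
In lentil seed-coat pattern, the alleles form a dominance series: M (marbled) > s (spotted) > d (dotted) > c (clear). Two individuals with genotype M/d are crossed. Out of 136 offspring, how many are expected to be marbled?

Cross: M/d × M/d
Allele dominance: M > s > d > c
Offspring genotypes: 1 M/M, 2 M/d, 1 d/d
Phenotype counts: 3 marbled, 1 dotted
marbled: 3 out of 4 → fraction 3/4
Expected count = 3/4 × 136 = 102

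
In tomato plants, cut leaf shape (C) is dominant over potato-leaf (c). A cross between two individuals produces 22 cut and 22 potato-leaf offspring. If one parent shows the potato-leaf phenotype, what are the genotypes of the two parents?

Observed offspring: 22 cut, 22 potato-leaf
The observed ratio simplifies to 1:1. One parent shows potato-leaf, so its genotype must be cc. A 1:1 offspring split requires the other parent to be heterozygous (Cc).
Parent genotypes: cc × Cc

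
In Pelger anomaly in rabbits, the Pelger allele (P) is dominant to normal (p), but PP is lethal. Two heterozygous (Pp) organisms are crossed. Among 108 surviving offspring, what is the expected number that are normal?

Cross: Pp × Pp
Punnett square offspring (before lethality): 1 PP, 2 Pp, 1 pp
The PP genotype is lethal (embryos die); surviving offspring: 2 Pp, 1 pp
normal: 1 out of 3 → fraction 1/3
Expected count = 1/3 × 108 = 36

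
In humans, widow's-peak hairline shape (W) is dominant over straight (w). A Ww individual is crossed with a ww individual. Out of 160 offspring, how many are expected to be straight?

Punnett square for Ww × ww:
Offspring genotypes: 2 Ww, 2 ww
widow's-peak: 2, straight: 2
straight: 2 out of 4 → fraction 1/2
Expected count = 1/2 × 160 = 80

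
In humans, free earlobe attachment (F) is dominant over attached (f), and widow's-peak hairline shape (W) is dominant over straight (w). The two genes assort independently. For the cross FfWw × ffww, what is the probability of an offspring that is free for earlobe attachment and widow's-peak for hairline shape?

Dihybrid cross FfWw × ffww — consider each gene separately:
earlobe attachment: Ff × ff → 2 Ff, 2 ff → 2 F_ : 2 ff (out of 4)
hairline shape: Ww × ww → 2 Ww, 2 ww → 2 W_ : 2 ww (out of 4)
Looking for: free (F_) and widow's-peak (W_)
P(free) = 2/4, P(widow's-peak) = 2/4
P(both) = 2/4 × 2/4 = 4/16 = 1/4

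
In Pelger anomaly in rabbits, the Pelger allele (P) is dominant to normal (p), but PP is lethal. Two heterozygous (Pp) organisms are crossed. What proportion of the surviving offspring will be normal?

Cross: Pp × Pp
Punnett square offspring (before lethality): 1 PP, 2 Pp, 1 pp
The PP genotype is lethal (embryos die); surviving offspring: 2 Pp, 1 pp
normal: 1 out of 3
Probability: 1/3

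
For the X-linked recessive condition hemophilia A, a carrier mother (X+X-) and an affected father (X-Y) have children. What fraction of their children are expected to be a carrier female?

Cross: X+X- × X-Y
Offspring: 1 X+X-, 1 X+Y, 1 X-X-, 1 X-Y
Probability of a carrier female: 1/4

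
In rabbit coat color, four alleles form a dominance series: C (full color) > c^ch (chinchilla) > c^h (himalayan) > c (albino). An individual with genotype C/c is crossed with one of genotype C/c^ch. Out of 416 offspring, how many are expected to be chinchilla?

Cross: C/c × C/c^ch
Allele dominance: C > c^ch > c^h > c
Offspring genotypes: 1 C/C, 1 C/c^ch, 1 C/c, 1 c^ch/c
Phenotype counts: 3 full color, 1 chinchilla
chinchilla: 1 out of 4 → fraction 1/4
Expected count = 1/4 × 416 = 104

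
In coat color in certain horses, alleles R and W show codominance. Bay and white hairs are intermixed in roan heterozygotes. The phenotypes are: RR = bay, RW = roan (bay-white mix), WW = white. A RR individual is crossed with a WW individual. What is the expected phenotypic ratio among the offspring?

Punnett square for RR × WW:
Offspring genotypes: 4 RW
Phenotype counts: 4 roan (bay-white mix)
Ratio: all roan (bay-white mix)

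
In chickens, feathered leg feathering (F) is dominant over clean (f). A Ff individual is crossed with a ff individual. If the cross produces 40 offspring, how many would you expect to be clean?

Punnett square for Ff × ff:
Offspring genotypes: 2 Ff, 2 ff
feathered: 2, clean: 2
clean: 2 out of 4 → fraction 1/2
Expected count = 1/2 × 40 = 20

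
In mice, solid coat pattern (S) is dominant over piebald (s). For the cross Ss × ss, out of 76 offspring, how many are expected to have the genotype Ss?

Punnett square for Ss × ss:
Offspring genotypes: 2 Ss, 2 ss
Total offspring: 4
Count with target: 2
Probability: 2/4 = 1/2
Expected count = 1/2 × 76 = 38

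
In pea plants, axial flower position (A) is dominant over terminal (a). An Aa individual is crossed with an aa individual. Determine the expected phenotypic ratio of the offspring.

Punnett square for Aa × aa:
Offspring genotypes: 2 Aa, 2 aa
axial: 2, terminal: 2
Ratio: 1:1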